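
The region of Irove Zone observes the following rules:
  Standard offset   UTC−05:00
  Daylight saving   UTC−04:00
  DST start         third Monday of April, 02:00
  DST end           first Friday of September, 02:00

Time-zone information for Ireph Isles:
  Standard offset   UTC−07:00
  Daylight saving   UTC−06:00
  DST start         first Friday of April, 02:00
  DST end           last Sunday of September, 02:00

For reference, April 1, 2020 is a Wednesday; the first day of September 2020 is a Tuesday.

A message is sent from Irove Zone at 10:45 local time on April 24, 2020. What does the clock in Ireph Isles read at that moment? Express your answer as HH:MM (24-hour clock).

08:45

1 April 2020 is a Wednesday, so the first Monday is April 6 and the third is April 20.
1 September 2020 is a Tuesday, so the first Friday is September 4.
April 24, 2020 falls between 20 April and 4 September, so daylight saving is in effect and Irove Zone is at UTC−04:00.
10:45 Irove Zone + 4h = 14:45 UTC.
1 April 2020 is a Wednesday, so the first Friday is April 3.
1 September 2020 is a Tuesday, so Sundays fall on 6, 13, 20, 27; the last is September 27.
At the standard offset (UTC−07:00), 14:45 UTC − 7h = 07:45 Ireph Isles standard time.
The standard-time date in Ireph Isles, April 24, 2020, lies within the daylight-saving period (3 April – 27 September), so Ireph Isles is on daylight time, UTC−06:00.
14:45 UTC − 6h = 08:45 Ireph Isles.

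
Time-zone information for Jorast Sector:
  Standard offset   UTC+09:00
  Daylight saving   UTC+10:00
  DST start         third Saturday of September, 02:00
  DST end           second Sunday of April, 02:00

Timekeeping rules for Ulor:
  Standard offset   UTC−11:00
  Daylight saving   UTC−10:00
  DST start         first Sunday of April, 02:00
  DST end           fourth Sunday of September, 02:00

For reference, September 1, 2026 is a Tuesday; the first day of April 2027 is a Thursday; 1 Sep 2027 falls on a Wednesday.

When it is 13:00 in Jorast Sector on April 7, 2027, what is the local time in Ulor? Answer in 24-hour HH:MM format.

17:00

1 September 2026 is a Tuesday, so the first Saturday is September 5 and the third is September 19.
1 April 2027 is a Thursday, so the first Sunday is April 4 and the second is April 11.
April 7, 2027 lies within the daylight-saving period (19 September 2026 – 11 April 2027), so Jorast Sector is on daylight time, UTC+10:00.
13:00 Jorast Sector − 10h = 03:00 UTC.
1 April 2027 is a Thursday, so the first Sunday is April 4.
1 September 2027 is a Wednesday, so the first Sunday is September 5 and the fourth is September 26.
At the standard offset (UTC−11:00), 03:00 UTC − 11h = 16:00 Ulor standard time (rolling into the previous day, 6 April 2027).
Daylight saving runs 4 April – 26 September; the standard-time date in Ulor, April 6, 2027, is inside that window, so Ulor is at UTC−10:00.
03:00 UTC − 10h = 17:00 Ulor (rolling into the previous day, 6 April 2027).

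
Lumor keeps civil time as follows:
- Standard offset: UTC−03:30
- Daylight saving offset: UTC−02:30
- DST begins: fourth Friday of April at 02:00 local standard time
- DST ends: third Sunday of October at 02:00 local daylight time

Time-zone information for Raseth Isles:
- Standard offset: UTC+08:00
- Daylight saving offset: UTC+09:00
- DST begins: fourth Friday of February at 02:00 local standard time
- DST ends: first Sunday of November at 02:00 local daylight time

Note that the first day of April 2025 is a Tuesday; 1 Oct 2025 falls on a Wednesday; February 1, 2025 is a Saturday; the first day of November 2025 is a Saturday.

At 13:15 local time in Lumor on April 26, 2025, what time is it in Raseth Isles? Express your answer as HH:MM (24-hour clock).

1 April 2025 is a Tuesday, so the first Friday is April 4 and the fourth is April 25.
1 October 2025 is a Wednesday, so the first Sunday is October 5 and the third is October 19.
April 26, 2025 lies within the daylight-saving period (25 April – 19 October), so Lumor is on daylight time, UTC−02:30.
13:15 Lumor + 2h30m = 15:45 UTC.
1 February 2025 is a Saturday, so the first Friday is February 7 and the fourth is February 28.
1 November 2025 is a Saturday, so the first Sunday is November 2.
At the standard offset (UTC+08:00), 15:45 UTC + 8h = 23:45 Raseth Isles standard time.
The standard-time date in Raseth Isles, April 26, 2025, falls between 28 February and 2 November, so daylight saving is in effect and Raseth Isles is at UTC+09:00.
15:45 UTC + 9h = 00:45 Raseth Isles (rolling into the next day, 27 April 2025).

00:45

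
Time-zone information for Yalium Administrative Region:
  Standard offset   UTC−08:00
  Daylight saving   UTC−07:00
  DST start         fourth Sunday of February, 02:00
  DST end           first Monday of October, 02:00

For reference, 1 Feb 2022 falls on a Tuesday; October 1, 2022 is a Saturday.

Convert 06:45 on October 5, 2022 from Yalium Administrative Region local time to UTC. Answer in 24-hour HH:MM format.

14:45

1 February 2022 is a Tuesday, so the first Sunday is February 6 and the fourth is February 27.
1 October 2022 is a Saturday, so the first Monday is October 3.
October 5, 2022 does not fall between 27 February and 3 October, so daylight saving is not in effect and Yalium Administrative Region is at UTC−08:00.
06:45 local + 8h = 14:45 UTC.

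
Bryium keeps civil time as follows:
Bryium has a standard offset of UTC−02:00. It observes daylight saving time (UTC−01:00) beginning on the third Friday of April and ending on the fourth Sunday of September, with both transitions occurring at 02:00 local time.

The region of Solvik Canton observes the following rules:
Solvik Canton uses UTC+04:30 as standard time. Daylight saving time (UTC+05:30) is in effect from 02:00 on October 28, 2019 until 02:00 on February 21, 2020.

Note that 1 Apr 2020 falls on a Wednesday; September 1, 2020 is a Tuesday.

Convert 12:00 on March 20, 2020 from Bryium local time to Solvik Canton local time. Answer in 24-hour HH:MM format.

18:30

1 April 2020 is a Wednesday, so the first Friday is April 3 and the third is April 17.
1 September 2020 is a Tuesday, so the first Sunday is September 6 and the fourth is September 27.
March 20, 2020 is outside the daylight-saving period (17 April – 27 September), so Bryium is on standard time, UTC−02:00.
12:00 Bryium + 2h = 14:00 UTC.
At the standard offset (UTC+04:30), 14:00 UTC + 4h30m = 18:30 Solvik Canton standard time.
Daylight saving runs 28 October 2019 – 21 February 2020; the standard-time date in Solvik Canton, March 20, 2020, is outside that window, so Solvik Canton is on standard time at UTC+04:30.
14:00 UTC + 4h30m = 18:30 Solvik Canton.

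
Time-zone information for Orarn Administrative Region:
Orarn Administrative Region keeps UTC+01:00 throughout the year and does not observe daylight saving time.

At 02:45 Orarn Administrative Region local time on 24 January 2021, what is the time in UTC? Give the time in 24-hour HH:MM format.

Orarn Administrative Region has no daylight saving, so its offset is UTC+01:00 year-round.
02:45 local − 1h = 01:45 UTC.

01:45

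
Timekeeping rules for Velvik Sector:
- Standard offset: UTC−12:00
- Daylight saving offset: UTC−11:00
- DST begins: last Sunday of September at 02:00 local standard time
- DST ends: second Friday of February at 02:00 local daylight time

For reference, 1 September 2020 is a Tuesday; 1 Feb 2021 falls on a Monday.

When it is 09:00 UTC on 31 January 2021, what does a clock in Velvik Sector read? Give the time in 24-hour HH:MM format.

22:00

1 September 2020 is a Tuesday, so Sundays fall on 6, 13, 20, 27; the last is September 27.
1 February 2021 is a Monday, so the first Friday is February 5 and the second is February 12.
At the standard offset (UTC−12:00), 09:00 UTC − 12h = 21:00 Velvik Sector standard time (rolling into the previous day, 30 January 2021).
Daylight saving runs 27 September 2020 – 12 February 2021; the standard-time date in Velvik Sector, 30 January 2021, is inside that window, so Velvik Sector is at UTC−11:00.
09:00 UTC − 11h = 22:00 local (rolling into the previous day, 30 January 2021).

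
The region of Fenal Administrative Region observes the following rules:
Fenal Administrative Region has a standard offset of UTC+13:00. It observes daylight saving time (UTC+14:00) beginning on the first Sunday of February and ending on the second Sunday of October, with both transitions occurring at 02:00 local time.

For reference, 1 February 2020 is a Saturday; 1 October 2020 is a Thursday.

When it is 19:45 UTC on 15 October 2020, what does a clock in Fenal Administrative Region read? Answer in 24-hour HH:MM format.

1 February 2020 is a Saturday, so the first Sunday is February 2.
1 October 2020 is a Thursday, so the first Sunday is October 4 and the second is October 11.
At the standard offset (UTC+13:00), 19:45 UTC + 13h = 08:45 Fenal Administrative Region standard time (rolling into the next day, 16 October 2020).
Daylight saving runs 2 February – 11 October; the standard-time date in Fenal Administrative Region, 16 October 2020, is outside that window, so Fenal Administrative Region is on standard time at UTC+13:00.
19:45 UTC + 13h = 08:45 local (rolling into the next day, 16 October 2020).

08:45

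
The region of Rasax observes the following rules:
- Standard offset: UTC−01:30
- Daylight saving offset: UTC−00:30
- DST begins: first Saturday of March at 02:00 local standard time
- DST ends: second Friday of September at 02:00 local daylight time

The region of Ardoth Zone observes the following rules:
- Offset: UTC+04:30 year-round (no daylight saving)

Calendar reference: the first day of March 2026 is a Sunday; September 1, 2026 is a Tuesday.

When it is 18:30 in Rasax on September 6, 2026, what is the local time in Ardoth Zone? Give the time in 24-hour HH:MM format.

1 March 2026 is a Sunday, so the first Saturday is March 7.
1 September 2026 is a Tuesday, so the first Friday is September 4 and the second is September 11.
September 6, 2026 falls between 7 March and 11 September, so daylight saving is in effect and Rasax is at UTC−00:30.
18:30 Rasax + 0h30m = 19:00 UTC.
Ardoth Zone has no daylight saving, so its offset is UTC+04:30 year-round.
19:00 UTC + 4h30m = 23:30 Ardoth Zone.

23:30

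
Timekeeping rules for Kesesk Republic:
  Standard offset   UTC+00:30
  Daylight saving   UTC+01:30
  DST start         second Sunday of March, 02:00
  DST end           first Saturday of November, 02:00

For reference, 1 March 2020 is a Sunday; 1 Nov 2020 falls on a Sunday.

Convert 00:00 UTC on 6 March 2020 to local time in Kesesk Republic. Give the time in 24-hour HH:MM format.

1 March 2020 is a Sunday, so the first Sunday is March 1 and the second is March 8.
1 November 2020 is a Sunday, so the first Saturday is November 7.
At the standard offset (UTC+00:30), 00:00 UTC + 0h30m = 00:30 Kesesk Republic standard time.
Daylight saving runs 8 March – 7 November; the standard-time date in Kesesk Republic, 6 March 2020, is outside that window, so Kesesk Republic is on standard time at UTC+00:30.
00:00 UTC + 0h30m = 00:30 local.

00:30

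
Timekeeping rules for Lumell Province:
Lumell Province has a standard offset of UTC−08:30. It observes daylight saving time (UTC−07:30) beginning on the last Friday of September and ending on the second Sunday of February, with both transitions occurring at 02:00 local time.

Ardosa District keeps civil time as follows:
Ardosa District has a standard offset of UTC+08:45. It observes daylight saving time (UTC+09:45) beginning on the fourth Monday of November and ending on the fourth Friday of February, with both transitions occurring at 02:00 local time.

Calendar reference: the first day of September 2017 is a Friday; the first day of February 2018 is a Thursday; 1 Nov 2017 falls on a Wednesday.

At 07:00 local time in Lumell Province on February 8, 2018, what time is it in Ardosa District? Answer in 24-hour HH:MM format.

1 September 2017 is a Friday, so Fridays fall on 1, 8, 15, 22, 29; the last is September 29.
1 February 2018 is a Thursday, so the first Sunday is February 4 and the second is February 11.
February 8, 2018 falls between 29 September 2017 and 11 February 2018, so daylight saving is in effect and Lumell Province is at UTC−07:30.
07:00 Lumell Province + 7h30m = 14:30 UTC.
1 November 2017 is a Wednesday, so the first Monday is November 6 and the fourth is November 27.
1 February 2018 is a Thursday, so the first Friday is February 2 and the fourth is February 23.
At the standard offset (UTC+08:45), 14:30 UTC + 8h45m = 23:15 Ardosa District standard time.
Daylight saving runs 27 November 2017 – 23 February 2018; the standard-time date in Ardosa District, February 8, 2018, is inside that window, so Ardosa District is at UTC+09:45.
14:30 UTC + 9h45m = 00:15 Ardosa District (rolling into the next day, 9 February 2018).

00:15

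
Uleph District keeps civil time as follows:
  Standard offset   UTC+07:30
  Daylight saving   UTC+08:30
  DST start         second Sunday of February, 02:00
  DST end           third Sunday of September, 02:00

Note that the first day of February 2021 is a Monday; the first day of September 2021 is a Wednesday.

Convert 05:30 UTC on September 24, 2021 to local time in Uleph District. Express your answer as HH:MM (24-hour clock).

13:00

1 February 2021 is a Monday, so the first Sunday is February 7 and the second is February 14.
1 September 2021 is a Wednesday, so the first Sunday is September 5 and the third is September 19.
At the standard offset (UTC+07:30), 05:30 UTC + 7h30m = 13:00 Uleph District standard time.
The standard-time date in Uleph District, September 24, 2021, is outside the daylight-saving period (14 February – 19 September), so Uleph District is on standard time, UTC+07:30.
05:30 UTC + 7h30m = 13:00 local.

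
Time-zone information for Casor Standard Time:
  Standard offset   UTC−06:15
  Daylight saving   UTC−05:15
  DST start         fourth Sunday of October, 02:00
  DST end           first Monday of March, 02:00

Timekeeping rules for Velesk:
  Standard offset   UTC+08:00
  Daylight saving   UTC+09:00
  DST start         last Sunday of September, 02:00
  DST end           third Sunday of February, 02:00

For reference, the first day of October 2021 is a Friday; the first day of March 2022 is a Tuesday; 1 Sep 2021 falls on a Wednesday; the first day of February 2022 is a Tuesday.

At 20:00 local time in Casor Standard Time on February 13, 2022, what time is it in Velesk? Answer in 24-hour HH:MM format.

1 October 2021 is a Friday, so the first Sunday is October 3 and the fourth is October 24.
1 March 2022 is a Tuesday, so the first Monday is March 7.
February 13, 2022 falls between 24 October 2021 and 7 March 2022, so daylight saving is in effect and Casor Standard Time is at UTC−05:15.
20:00 Casor Standard Time + 5h15m = 01:15 UTC (rolling into the next day, 14 February 2022).
1 September 2021 is a Wednesday, so Sundays fall on 5, 12, 19, 26; the last is September 26.
1 February 2022 is a Tuesday, so the first Sunday is February 6 and the third is February 20.
At the standard offset (UTC+08:00), 01:15 UTC + 8h = 09:15 Velesk standard time.
The standard-time date in Velesk, February 14, 2022, lies within the daylight-saving period (26 September 2021 – 20 February 2022), so Velesk is on daylight time, UTC+09:00.
01:15 UTC + 9h = 10:15 Velesk.

10:15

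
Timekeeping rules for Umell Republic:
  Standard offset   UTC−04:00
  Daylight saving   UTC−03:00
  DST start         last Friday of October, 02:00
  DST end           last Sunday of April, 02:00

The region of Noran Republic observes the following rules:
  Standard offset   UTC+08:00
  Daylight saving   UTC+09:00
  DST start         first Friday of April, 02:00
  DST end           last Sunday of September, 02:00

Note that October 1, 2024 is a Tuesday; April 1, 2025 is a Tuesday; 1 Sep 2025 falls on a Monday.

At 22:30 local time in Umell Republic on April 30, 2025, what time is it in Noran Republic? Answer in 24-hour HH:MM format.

1 October 2024 is a Tuesday, so Fridays fall on 4, 11, 18, 25; the last is October 25.
1 April 2025 is a Tuesday, so Sundays fall on 6, 13, 20, 27; the last is April 27.
Daylight saving runs 25 October 2024 – 27 April 2025; April 30, 2025 is outside that window, so Umell Republic is on standard time at UTC−04:00.
22:30 Umell Republic + 4h = 02:30 UTC (rolling into the next day, 1 May 2025).
1 April 2025 is a Tuesday, so the first Friday is April 4.
1 September 2025 is a Monday, so Sundays fall on 7, 14, 21, 28; the last is September 28.
At the standard offset (UTC+08:00), 02:30 UTC + 8h = 10:30 Noran Republic standard time.
The standard-time date in Noran Republic, May 1, 2025, falls between 4 April and 28 September, so daylight saving is in effect and Noran Republic is at UTC+09:00.
02:30 UTC + 9h = 11:30 Noran Republic.

11:30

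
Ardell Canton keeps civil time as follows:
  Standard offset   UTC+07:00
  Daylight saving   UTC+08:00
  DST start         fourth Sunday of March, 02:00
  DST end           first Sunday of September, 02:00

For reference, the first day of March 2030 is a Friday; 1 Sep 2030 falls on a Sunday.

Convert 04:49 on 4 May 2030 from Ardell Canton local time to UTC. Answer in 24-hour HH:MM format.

20:49

1 March 2030 is a Friday, so the first Sunday is March 3 and the fourth is March 24.
1 September 2030 is a Sunday, so the first Sunday is September 1.
4 May 2030 falls between 24 March and 1 September, so daylight saving is in effect and Ardell Canton is at UTC+08:00.
04:49 local − 8h = 20:49 UTC (rolling into the previous day, 3 May 2030).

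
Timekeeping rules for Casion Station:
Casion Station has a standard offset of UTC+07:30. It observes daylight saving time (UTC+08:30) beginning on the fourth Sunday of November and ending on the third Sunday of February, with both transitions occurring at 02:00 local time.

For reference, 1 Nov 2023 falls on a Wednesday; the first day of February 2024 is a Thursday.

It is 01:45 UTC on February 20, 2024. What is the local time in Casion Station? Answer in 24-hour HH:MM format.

1 November 2023 is a Wednesday, so the first Sunday is November 5 and the fourth is November 26.
1 February 2024 is a Thursday, so the first Sunday is February 4 and the third is February 18.
At the standard offset (UTC+07:30), 01:45 UTC + 7h30m = 09:15 Casion Station standard time.
The standard-time date in Casion Station, February 20, 2024, is outside the daylight-saving period (26 November 2023 – 18 February 2024), so Casion Station is on standard time, UTC+07:30.
01:45 UTC + 7h30m = 09:15 local.

09:15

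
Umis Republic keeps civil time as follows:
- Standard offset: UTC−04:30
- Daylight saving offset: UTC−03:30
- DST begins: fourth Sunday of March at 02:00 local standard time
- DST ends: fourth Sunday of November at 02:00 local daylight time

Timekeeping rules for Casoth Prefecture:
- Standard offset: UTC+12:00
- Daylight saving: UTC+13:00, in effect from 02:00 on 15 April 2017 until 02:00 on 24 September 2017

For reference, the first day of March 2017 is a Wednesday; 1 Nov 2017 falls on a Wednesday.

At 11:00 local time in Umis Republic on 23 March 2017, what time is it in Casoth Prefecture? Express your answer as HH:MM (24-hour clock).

03:30

1 March 2017 is a Wednesday, so the first Sunday is March 5 and the fourth is March 26.
1 November 2017 is a Wednesday, so the first Sunday is November 5 and the fourth is November 26.
Daylight saving runs 26 March – 26 November; 23 March 2017 is outside that window, so Umis Republic is on standard time at UTC−04:30.
11:00 Umis Republic + 4h30m = 15:30 UTC.
At the standard offset (UTC+12:00), 15:30 UTC + 12h = 03:30 Casoth Prefecture standard time (rolling into the next day, 24 March 2017).
The standard-time date in Casoth Prefecture, 24 March 2017, is outside the daylight-saving period (15 April – 24 September), so Casoth Prefecture is on standard time, UTC+12:00.
15:30 UTC + 12h = 03:30 Casoth Prefecture (rolling into the next day, 24 March 2017).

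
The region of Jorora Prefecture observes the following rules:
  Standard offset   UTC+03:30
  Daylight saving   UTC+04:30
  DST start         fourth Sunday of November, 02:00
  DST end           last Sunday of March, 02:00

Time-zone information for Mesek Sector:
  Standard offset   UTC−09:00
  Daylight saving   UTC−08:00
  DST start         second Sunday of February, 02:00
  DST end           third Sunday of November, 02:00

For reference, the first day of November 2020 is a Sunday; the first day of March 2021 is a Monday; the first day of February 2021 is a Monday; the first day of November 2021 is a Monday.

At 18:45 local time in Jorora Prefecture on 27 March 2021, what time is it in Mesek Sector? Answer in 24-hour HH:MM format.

1 November 2020 is a Sunday, so the first Sunday is November 1 and the fourth is November 22.
1 March 2021 is a Monday, so Sundays fall on 7, 14, 21, 28; the last is March 28.
27 March 2021 lies within the daylight-saving period (22 November 2020 – 28 March 2021), so Jorora Prefecture is on daylight time, UTC+04:30.
18:45 Jorora Prefecture − 4h30m = 14:15 UTC.
1 February 2021 is a Monday, so the first Sunday is February 7 and the second is February 14.
1 November 2021 is a Monday, so the first Sunday is November 7 and the third is November 21.
At the standard offset (UTC−09:00), 14:15 UTC − 9h = 05:15 Mesek Sector standard time.
Daylight saving runs 14 February – 21 November; the standard-time date in Mesek Sector, 27 March 2021, is inside that window, so Mesek Sector is at UTC−08:00.
14:15 UTC − 8h = 06:15 Mesek Sector.

06:15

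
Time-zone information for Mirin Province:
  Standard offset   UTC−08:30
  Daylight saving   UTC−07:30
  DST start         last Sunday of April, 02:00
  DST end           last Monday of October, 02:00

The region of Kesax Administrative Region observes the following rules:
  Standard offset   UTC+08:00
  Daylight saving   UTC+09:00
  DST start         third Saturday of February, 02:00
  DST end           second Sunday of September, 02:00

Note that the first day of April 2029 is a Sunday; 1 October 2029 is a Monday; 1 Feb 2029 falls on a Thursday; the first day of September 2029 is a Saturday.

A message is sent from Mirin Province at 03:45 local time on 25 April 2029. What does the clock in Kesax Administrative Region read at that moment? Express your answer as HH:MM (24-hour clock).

1 April 2029 is a Sunday, so Sundays fall on 1, 8, 15, 22, 29; the last is April 29.
1 October 2029 is a Monday, so Mondays fall on 1, 8, 15, 22, 29; the last is October 29.
25 April 2029 is outside the daylight-saving period (29 April – 29 October), so Mirin Province is on standard time, UTC−08:30.
03:45 Mirin Province + 8h30m = 12:15 UTC.
1 February 2029 is a Thursday, so the first Saturday is February 3 and the third is February 17.
1 September 2029 is a Saturday, so the first Sunday is September 2 and the second is September 9.
At the standard offset (UTC+08:00), 12:15 UTC + 8h = 20:15 Kesax Administrative Region standard time.
The standard-time date in Kesax Administrative Region, 25 April 2029, falls between 17 February and 9 September, so daylight saving is in effect and Kesax Administrative Region is at UTC+09:00.
12:15 UTC + 9h = 21:15 Kesax Administrative Region.

21:15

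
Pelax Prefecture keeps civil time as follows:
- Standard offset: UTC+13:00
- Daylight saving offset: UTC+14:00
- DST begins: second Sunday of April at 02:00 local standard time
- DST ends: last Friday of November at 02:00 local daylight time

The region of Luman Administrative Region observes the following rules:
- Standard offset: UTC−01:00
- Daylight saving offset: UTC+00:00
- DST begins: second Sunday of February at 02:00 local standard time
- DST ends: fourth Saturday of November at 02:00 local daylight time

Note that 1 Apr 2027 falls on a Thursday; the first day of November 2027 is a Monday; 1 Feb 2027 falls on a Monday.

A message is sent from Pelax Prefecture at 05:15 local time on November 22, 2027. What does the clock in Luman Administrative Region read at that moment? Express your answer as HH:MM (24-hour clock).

15:15

1 April 2027 is a Thursday, so the first Sunday is April 4 and the second is April 11.
1 November 2027 is a Monday, so Fridays fall on 5, 12, 19, 26; the last is November 26.
November 22, 2027 lies within the daylight-saving period (11 April – 26 November), so Pelax Prefecture is on daylight time, UTC+14:00.
05:15 Pelax Prefecture − 14h = 15:15 UTC (rolling into the previous day, 21 November 2027).
1 February 2027 is a Monday, so the first Sunday is February 7 and the second is February 14.
1 November 2027 is a Monday, so the first Saturday is November 6 and the fourth is November 27.
At the standard offset (UTC−01:00), 15:15 UTC − 1h = 14:15 Luman Administrative Region standard time.
The standard-time date in Luman Administrative Region, November 21, 2027, falls between 14 February and 27 November, so daylight saving is in effect and Luman Administrative Region is at UTC+00:00.
15:15 UTC + 0h = 15:15 Luman Administrative Region.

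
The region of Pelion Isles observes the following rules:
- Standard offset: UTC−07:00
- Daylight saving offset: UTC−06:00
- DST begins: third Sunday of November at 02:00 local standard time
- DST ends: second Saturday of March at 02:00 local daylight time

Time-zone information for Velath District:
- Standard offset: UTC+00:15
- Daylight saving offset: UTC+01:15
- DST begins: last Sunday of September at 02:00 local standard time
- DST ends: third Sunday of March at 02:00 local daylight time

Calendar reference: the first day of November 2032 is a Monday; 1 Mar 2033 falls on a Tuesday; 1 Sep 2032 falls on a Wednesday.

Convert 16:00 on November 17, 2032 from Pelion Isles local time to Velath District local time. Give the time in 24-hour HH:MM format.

1 November 2032 is a Monday, so the first Sunday is November 7 and the third is November 21.
1 March 2033 is a Tuesday, so the first Saturday is March 5 and the second is March 12.
Daylight saving runs 21 November 2032 – 12 March 2033; November 17, 2032 is outside that window, so Pelion Isles is on standard time at UTC−07:00.
16:00 Pelion Isles + 7h = 23:00 UTC.
1 September 2032 is a Wednesday, so Sundays fall on 5, 12, 19, 26; the last is September 26.
1 March 2033 is a Tuesday, so the first Sunday is March 6 and the third is March 20.
At the standard offset (UTC+00:15), 23:00 UTC + 0h15m = 23:15 Velath District standard time.
The standard-time date in Velath District, November 17, 2032, lies within the daylight-saving period (26 September 2032 – 20 March 2033), so Velath District is on daylight time, UTC+01:15.
23:00 UTC + 1h15m = 00:15 Velath District (rolling into the next day, 18 November 2032).

00:15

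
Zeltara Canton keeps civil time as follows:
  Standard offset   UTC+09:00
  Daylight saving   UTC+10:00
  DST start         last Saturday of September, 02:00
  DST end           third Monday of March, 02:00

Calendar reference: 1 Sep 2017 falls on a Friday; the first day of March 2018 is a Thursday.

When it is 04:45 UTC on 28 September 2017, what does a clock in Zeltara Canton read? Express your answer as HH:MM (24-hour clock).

1 September 2017 is a Friday, so Saturdays fall on 2, 9, 16, 23, 30; the last is September 30.
1 March 2018 is a Thursday, so the first Monday is March 5 and the third is March 19.
At the standard offset (UTC+09:00), 04:45 UTC + 9h = 13:45 Zeltara Canton standard time.
The standard-time date in Zeltara Canton, 28 September 2017, does not fall between 30 September 2017 and 19 March 2018, so daylight saving is not in effect and Zeltara Canton is at UTC+09:00.
04:45 UTC + 9h = 13:45 local.

13:45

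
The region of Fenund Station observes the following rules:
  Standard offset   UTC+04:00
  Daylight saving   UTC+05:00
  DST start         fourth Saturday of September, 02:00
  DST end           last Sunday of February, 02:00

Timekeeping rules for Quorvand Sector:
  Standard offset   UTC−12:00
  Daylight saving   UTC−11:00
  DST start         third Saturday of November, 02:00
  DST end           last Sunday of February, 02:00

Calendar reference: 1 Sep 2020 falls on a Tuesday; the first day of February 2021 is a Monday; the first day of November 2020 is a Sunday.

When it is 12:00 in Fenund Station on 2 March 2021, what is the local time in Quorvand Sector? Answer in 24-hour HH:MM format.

1 September 2020 is a Tuesday, so the first Saturday is September 5 and the fourth is September 26.
1 February 2021 is a Monday, so Sundays fall on 7, 14, 21, 28; the last is February 28.
Daylight saving runs 26 September 2020 – 28 February 2021; 2 March 2021 is outside that window, so Fenund Station is on standard time at UTC+04:00.
12:00 Fenund Station − 4h = 08:00 UTC.
1 November 2020 is a Sunday, so the first Saturday is November 7 and the third is November 21.
1 February 2021 is a Monday, so Sundays fall on 7, 14, 21, 28; the last is February 28.
At the standard offset (UTC−12:00), 08:00 UTC − 12h = 20:00 Quorvand Sector standard time (rolling into the previous day, 1 March 2021).
The standard-time date in Quorvand Sector, 1 March 2021, does not fall between 21 November 2020 and 28 February 2021, so daylight saving is not in effect and Quorvand Sector is at UTC−12:00.
08:00 UTC − 12h = 20:00 Quorvand Sector (rolling into the previous day, 1 March 2021).

20:00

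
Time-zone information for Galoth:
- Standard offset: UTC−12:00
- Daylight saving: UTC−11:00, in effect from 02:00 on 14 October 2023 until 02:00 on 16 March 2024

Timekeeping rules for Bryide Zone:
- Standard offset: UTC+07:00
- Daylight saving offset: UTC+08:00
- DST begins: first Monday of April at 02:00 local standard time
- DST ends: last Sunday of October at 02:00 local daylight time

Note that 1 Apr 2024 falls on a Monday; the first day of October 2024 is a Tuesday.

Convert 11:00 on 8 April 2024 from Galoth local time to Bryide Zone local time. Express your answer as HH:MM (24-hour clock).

07:00

8 April 2024 does not fall between 14 October 2023 and 16 March 2024, so daylight saving is not in effect and Galoth is at UTC−12:00.
11:00 Galoth + 12h = 23:00 UTC.
1 April 2024 is a Monday, so the first Monday is April 1.
1 October 2024 is a Tuesday, so Sundays fall on 6, 13, 20, 27; the last is October 27.
At the standard offset (UTC+07:00), 23:00 UTC + 7h = 06:00 Bryide Zone standard time (rolling into the next day, 9 April 2024).
Daylight saving runs 1 April – 27 October; the standard-time date in Bryide Zone, 9 April 2024, is inside that window, so Bryide Zone is at UTC+08:00.
23:00 UTC + 8h = 07:00 Bryide Zone (rolling into the next day, 9 April 2024).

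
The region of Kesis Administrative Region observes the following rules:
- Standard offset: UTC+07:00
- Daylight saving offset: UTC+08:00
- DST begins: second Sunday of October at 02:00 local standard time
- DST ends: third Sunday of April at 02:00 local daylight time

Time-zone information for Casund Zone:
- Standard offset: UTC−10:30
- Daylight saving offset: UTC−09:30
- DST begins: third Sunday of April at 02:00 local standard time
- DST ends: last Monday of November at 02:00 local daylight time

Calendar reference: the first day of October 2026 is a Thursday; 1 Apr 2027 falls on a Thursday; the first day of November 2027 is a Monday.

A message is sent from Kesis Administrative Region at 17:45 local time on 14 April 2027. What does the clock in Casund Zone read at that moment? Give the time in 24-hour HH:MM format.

1 October 2026 is a Thursday, so the first Sunday is October 4 and the second is October 11.
1 April 2027 is a Thursday, so the first Sunday is April 4 and the third is April 18.
Daylight saving runs 11 October 2026 – 18 April 2027; 14 April 2027 is inside that window, so Kesis Administrative Region is at UTC+08:00.
17:45 Kesis Administrative Region − 8h = 09:45 UTC.
1 April 2027 is a Thursday, so the first Sunday is April 4 and the third is April 18.
1 November 2027 is a Monday, so Mondays fall on 1, 8, 15, 22, 29; the last is November 29.
At the standard offset (UTC−10:30), 09:45 UTC − 10h30m = 23:15 Casund Zone standard time (rolling into the previous day, 13 April 2027).
The standard-time date in Casund Zone, 13 April 2027, is outside the daylight-saving period (18 April – 29 November), so Casund Zone is on standard time, UTC−10:30.
09:45 UTC − 10h30m = 23:15 Casund Zone (rolling into the previous day, 13 April 2027).

23:15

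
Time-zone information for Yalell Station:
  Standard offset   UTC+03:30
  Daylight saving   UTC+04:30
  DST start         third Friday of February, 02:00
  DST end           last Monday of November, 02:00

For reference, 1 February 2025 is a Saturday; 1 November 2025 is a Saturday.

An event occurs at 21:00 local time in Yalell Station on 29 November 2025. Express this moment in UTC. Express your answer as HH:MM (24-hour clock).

1 February 2025 is a Saturday, so the first Friday is February 7 and the third is February 21.
1 November 2025 is a Saturday, so Mondays fall on 3, 10, 17, 24; the last is November 24.
Daylight saving runs 21 February – 24 November; 29 November 2025 is outside that window, so Yalell Station is on standard time at UTC+03:30.
21:00 local − 3h30m = 17:30 UTC.

17:30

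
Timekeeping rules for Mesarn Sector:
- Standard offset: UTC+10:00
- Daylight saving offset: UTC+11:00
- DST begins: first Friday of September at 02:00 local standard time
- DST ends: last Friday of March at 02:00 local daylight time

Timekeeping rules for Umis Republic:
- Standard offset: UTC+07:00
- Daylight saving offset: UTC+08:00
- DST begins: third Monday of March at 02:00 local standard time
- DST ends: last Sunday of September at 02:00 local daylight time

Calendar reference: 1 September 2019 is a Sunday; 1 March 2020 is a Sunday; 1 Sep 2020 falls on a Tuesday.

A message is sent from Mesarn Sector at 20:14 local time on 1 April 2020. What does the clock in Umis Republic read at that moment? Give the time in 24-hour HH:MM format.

1 September 2019 is a Sunday, so the first Friday is September 6.
1 March 2020 is a Sunday, so Fridays fall on 6, 13, 20, 27; the last is March 27.
Daylight saving runs 6 September 2019 – 27 March 2020; 1 April 2020 is outside that window, so Mesarn Sector is on standard time at UTC+10:00.
20:14 Mesarn Sector − 10h = 10:14 UTC.
1 March 2020 is a Sunday, so the first Monday is March 2 and the third is March 16.
1 September 2020 is a Tuesday, so Sundays fall on 6, 13, 20, 27; the last is September 27.
At the standard offset (UTC+07:00), 10:14 UTC + 7h = 17:14 Umis Republic standard time.
The standard-time date in Umis Republic, 1 April 2020, falls between 16 March and 27 September, so daylight saving is in effect and Umis Republic is at UTC+08:00.
10:14 UTC + 8h = 18:14 Umis Republic.

18:14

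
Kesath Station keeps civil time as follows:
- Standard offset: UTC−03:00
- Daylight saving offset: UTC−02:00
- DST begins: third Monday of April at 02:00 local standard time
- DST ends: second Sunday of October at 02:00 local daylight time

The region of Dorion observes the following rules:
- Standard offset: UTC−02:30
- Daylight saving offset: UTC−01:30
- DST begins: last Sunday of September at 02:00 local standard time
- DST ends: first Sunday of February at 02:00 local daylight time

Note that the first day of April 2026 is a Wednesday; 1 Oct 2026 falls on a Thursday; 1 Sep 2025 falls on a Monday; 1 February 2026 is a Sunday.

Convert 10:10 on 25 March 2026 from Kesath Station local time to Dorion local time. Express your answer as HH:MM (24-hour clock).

1 April 2026 is a Wednesday, so the first Monday is April 6 and the third is April 20.
1 October 2026 is a Thursday, so the first Sunday is October 4 and the second is October 11.
25 March 2026 does not fall between 20 April and 11 October, so daylight saving is not in effect and Kesath Station is at UTC−03:00.
10:10 Kesath Station + 3h = 13:10 UTC.
1 September 2025 is a Monday, so Sundays fall on 7, 14, 21, 28; the last is September 28.
1 February 2026 is a Sunday, so the first Sunday is February 1.
At the standard offset (UTC−02:30), 13:10 UTC − 2h30m = 10:40 Dorion standard time.
The standard-time date in Dorion, 25 March 2026, is outside the daylight-saving period (28 September 2025 – 1 February 2026), so Dorion is on standard time, UTC−02:30.
13:10 UTC − 2h30m = 10:40 Dorion.

10:40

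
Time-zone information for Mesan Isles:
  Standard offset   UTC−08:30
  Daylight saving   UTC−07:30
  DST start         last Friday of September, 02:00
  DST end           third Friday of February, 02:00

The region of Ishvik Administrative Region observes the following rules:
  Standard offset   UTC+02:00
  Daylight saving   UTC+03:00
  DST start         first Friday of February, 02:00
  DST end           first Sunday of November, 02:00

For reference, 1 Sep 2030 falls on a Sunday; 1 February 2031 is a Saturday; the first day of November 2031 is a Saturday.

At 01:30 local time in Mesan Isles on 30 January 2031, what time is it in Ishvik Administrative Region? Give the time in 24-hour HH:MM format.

11:00

1 September 2030 is a Sunday, so Fridays fall on 6, 13, 20, 27; the last is September 27.
1 February 2031 is a Saturday, so the first Friday is February 7 and the third is February 21.
30 January 2031 lies within the daylight-saving period (27 September 2030 – 21 February 2031), so Mesan Isles is on daylight time, UTC−07:30.
01:30 Mesan Isles + 7h30m = 09:00 UTC.
1 February 2031 is a Saturday, so the first Friday is February 7.
1 November 2031 is a Saturday, so the first Sunday is November 2.
At the standard offset (UTC+02:00), 09:00 UTC + 2h = 11:00 Ishvik Administrative Region standard time.
The standard-time date in Ishvik Administrative Region, 30 January 2031, is outside the daylight-saving period (7 February – 2 November), so Ishvik Administrative Region is on standard time, UTC+02:00.
09:00 UTC + 2h = 11:00 Ishvik Administrative Region.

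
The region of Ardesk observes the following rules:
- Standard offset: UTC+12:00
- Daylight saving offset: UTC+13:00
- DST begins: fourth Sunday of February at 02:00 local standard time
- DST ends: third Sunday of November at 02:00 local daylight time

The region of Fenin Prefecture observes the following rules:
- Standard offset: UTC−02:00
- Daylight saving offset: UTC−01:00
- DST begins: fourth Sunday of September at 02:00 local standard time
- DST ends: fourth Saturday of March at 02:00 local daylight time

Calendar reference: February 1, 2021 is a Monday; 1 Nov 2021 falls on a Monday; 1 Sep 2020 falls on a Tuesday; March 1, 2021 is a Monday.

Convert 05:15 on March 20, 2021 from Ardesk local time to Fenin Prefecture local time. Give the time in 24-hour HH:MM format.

15:15

1 February 2021 is a Monday, so the first Sunday is February 7 and the fourth is February 28.
1 November 2021 is a Monday, so the first Sunday is November 7 and the third is November 21.
Daylight saving runs 28 February – 21 November; March 20, 2021 is inside that window, so Ardesk is at UTC+13:00.
05:15 Ardesk − 13h = 16:15 UTC (rolling into the previous day, 19 March 2021).
1 September 2020 is a Tuesday, so the first Sunday is September 6 and the fourth is September 27.
1 March 2021 is a Monday, so the first Saturday is March 6 and the fourth is March 27.
At the standard offset (UTC−02:00), 16:15 UTC − 2h = 14:15 Fenin Prefecture standard time.
The standard-time date in Fenin Prefecture, March 19, 2021, falls between 27 September 2020 and 27 March 2021, so daylight saving is in effect and Fenin Prefecture is at UTC−01:00.
16:15 UTC − 1h = 15:15 Fenin Prefecture.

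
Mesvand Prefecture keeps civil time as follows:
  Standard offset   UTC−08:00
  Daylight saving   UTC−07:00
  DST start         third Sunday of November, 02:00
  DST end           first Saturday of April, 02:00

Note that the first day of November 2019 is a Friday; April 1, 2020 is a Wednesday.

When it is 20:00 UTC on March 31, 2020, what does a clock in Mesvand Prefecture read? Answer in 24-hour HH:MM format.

1 November 2019 is a Friday, so the first Sunday is November 3 and the third is November 17.
1 April 2020 is a Wednesday, so the first Saturday is April 4.
At the standard offset (UTC−08:00), 20:00 UTC − 8h = 12:00 Mesvand Prefecture standard time.
The standard-time date in Mesvand Prefecture, March 31, 2020, lies within the daylight-saving period (17 November 2019 – 4 April 2020), so Mesvand Prefecture is on daylight time, UTC−07:00.
20:00 UTC − 7h = 13:00 local.

13:00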